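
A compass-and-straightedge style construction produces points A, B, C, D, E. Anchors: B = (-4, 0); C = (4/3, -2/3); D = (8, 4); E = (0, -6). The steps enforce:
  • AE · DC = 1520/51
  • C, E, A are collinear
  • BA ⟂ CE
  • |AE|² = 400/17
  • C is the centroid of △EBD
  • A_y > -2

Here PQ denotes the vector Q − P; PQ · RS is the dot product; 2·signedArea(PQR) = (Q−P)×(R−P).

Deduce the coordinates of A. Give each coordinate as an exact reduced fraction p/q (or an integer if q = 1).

1. A_x = 20/17  [C, E, A are collinear ∩ BA ⟂ CE]
2. A_y = -22/17  [C, E, A are collinear ∩ BA ⟂ CE]
   → A = (20/17, -22/17)

A = (20/17, -22/17)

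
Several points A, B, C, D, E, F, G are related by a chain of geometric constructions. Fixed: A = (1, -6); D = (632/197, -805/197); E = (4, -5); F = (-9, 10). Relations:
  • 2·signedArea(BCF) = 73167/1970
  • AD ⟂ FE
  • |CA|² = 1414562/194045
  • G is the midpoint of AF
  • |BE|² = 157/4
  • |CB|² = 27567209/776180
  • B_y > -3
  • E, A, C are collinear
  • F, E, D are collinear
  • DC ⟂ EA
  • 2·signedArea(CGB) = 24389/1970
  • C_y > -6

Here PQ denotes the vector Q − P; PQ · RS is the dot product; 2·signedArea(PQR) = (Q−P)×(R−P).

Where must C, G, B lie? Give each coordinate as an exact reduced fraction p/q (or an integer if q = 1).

B = (-3/2, -2)
C = (3508/985, -5069/985)
G = (-4, 2)

1. C_x = 3508/985  [E, A, C are collinear ∩ DC ⟂ EA]
2. C_y = -5069/985  [E, A, C are collinear ∩ DC ⟂ EA]
   → C = (3508/985, -5069/985)
3. G_x = -4  [G is the midpoint of AF]
4. G_y = 2  [G is the midpoint of AF]
   → G = (-4, 2)
5. B_x = -3/2  [2·signedArea(BCF) = 73167/1970 ∩ 2·signedArea(CGB) = 24389/1970]
6. B_y = -2  [2·signedArea(BCF) = 73167/1970 ∩ 2·signedArea(CGB) = 24389/1970]
   → B = (-3/2, -2)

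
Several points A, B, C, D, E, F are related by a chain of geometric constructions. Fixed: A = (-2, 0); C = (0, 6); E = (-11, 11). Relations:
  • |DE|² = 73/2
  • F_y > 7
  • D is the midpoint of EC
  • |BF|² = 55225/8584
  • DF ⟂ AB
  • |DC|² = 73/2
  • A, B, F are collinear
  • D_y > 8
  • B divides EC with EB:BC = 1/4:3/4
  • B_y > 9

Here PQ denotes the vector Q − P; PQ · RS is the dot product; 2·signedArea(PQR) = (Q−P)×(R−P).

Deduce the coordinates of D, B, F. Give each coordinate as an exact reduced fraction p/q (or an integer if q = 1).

1. D_x = -11/2  [D is the midpoint of EC]
2. D_y = 17/2  [D is the midpoint of EC]
   → D = (-11/2, 17/2)
3. B_x = -33/4  [B divides EC with EB:BC = 1/4:3/4]
4. B_y = 39/4  [B divides EC with EB:BC = 1/4:3/4]
   → B = (-33/4, 39/4)
5. F_x = -14767/2146  [A, B, F are collinear ∩ DF ⟂ AB]
6. F_y = 16341/2146  [A, B, F are collinear ∩ DF ⟂ AB]
   → F = (-14767/2146, 16341/2146)

B = (-33/4, 39/4)
D = (-11/2, 17/2)
F = (-14767/2146, 16341/2146)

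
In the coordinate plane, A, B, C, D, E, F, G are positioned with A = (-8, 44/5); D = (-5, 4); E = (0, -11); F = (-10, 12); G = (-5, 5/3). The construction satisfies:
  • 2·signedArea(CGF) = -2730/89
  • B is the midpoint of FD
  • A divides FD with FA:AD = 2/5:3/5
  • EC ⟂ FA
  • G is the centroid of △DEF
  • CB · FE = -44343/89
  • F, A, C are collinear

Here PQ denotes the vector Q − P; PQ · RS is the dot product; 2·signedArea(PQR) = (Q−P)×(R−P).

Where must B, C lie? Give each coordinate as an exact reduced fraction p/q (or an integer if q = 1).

B = (-15/2, 8)
C = (280/89, -804/89)

1. B_x = -15/2  [B is the midpoint of FD]
2. B_y = 8  [B is the midpoint of FD]
   → B = (-15/2, 8)
3. C_x = 280/89  [F, A, C are collinear ∩ EC ⟂ FA]
4. C_y = -804/89  [F, A, C are collinear ∩ EC ⟂ FA]
   → C = (280/89, -804/89)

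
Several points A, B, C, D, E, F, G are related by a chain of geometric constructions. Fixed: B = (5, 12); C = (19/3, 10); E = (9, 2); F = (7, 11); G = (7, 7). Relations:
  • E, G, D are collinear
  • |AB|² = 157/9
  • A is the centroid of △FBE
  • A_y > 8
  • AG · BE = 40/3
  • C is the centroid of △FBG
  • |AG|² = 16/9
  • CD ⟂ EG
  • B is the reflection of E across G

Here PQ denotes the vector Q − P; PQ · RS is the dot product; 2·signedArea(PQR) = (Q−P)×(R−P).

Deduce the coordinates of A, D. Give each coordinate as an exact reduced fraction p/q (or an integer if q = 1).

1. A_x = 7  [A is the centroid of △FBE]
2. A_y = 25/3  [A is the centroid of △FBE]
   → A = (7, 25/3)
3. D_x = 511/87  [E, G, D are collinear ∩ CD ⟂ EG]
4. D_y = 854/87  [E, G, D are collinear ∩ CD ⟂ EG]
   → D = (511/87, 854/87)

A = (7, 25/3)
D = (511/87, 854/87)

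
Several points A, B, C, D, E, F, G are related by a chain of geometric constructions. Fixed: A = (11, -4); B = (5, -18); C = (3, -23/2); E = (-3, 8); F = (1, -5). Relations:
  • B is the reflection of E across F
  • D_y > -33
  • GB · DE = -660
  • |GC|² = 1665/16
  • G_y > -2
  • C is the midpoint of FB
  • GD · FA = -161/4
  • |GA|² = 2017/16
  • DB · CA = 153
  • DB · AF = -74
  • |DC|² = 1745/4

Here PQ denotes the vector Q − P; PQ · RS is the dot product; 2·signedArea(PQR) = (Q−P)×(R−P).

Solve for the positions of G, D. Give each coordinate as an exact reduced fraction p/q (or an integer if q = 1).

1. D_x = -1  [DB · CA = 153 ∩ DB · AF = -74]
2. D_y = -32  [DB · CA = 153 ∩ DB · AF = -74]
   → D = (-1, -32)
3. G_x = 0  [GD · FA = -161/4 ∩ GB · DE = -660]
4. G_y = -7/4  [GD · FA = -161/4 ∩ GB · DE = -660]
   → G = (0, -7/4)

D = (-1, -32)
G = (0, -7/4)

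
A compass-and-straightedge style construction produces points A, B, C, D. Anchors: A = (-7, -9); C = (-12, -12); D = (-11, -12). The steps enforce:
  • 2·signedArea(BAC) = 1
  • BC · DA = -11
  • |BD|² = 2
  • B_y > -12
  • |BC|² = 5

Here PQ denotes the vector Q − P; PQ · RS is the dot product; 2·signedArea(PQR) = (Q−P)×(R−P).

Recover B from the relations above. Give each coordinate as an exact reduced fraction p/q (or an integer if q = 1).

1. B_x = -10  [BC · DA = -11 ∩ 2·signedArea(BAC) = 1]
2. B_y = -11  [BC · DA = -11 ∩ 2·signedArea(BAC) = 1]
   → B = (-10, -11)

B = (-10, -11)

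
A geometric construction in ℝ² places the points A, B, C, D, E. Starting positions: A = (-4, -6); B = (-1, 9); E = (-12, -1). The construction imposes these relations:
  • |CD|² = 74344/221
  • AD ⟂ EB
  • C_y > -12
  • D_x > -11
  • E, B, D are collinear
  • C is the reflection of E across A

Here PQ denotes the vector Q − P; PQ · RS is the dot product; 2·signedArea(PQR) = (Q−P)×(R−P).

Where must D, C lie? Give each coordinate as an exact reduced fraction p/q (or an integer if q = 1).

1. D_x = -2234/221  [E, B, D are collinear ∩ AD ⟂ EB]
2. D_y = 159/221  [E, B, D are collinear ∩ AD ⟂ EB]
   → D = (-2234/221, 159/221)
3. C_x = 4  [C is the reflection of E across A]
4. C_y = -11  [C is the reflection of E across A]
   → C = (4, -11)

C = (4, -11)
D = (-2234/221, 159/221)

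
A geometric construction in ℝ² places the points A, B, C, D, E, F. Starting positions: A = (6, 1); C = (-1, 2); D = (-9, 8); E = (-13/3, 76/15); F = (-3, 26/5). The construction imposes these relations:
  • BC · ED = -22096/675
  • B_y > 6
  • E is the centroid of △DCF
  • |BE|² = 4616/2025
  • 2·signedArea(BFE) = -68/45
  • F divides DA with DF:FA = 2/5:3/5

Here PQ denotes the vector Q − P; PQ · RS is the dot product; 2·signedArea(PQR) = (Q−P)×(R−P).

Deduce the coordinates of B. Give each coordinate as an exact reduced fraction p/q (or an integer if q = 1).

1. B_x = -49/9  [BC · ED = -22096/675 ∩ 2·signedArea(BFE) = -68/45]
2. B_y = 274/45  [BC · ED = -22096/675 ∩ 2·signedArea(BFE) = -68/45]
   → B = (-49/9, 274/45)

B = (-49/9, 274/45)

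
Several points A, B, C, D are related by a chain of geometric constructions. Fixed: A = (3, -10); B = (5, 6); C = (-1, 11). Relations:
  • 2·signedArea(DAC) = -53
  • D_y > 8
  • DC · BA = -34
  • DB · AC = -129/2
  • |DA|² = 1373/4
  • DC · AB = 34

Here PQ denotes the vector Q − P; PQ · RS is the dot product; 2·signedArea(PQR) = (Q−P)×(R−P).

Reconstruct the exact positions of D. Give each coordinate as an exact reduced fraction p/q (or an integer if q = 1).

1. D_x = 2  [DB · AC = -129/2 ∩ DC · BA = -34]
2. D_y = 17/2  [DB · AC = -129/2 ∩ DC · BA = -34]
   → D = (2, 17/2)

D = (2, 17/2)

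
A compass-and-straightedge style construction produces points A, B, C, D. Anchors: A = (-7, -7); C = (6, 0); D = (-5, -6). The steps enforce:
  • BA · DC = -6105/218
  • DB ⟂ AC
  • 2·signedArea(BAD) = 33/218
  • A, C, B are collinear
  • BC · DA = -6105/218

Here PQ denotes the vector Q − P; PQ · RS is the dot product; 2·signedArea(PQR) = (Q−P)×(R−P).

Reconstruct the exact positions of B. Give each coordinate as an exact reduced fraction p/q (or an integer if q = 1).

B = (-1097/218, -1295/218)

1. B_x = -1097/218  [A, C, B are collinear ∩ DB ⟂ AC]
2. B_y = -1295/218  [A, C, B are collinear ∩ DB ⟂ AC]
   → B = (-1097/218, -1295/218)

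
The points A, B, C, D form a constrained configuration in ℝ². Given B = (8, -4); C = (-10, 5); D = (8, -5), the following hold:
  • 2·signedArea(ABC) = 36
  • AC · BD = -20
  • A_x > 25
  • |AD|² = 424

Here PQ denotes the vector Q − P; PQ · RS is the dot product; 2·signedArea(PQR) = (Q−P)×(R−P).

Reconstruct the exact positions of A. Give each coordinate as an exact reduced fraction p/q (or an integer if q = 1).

1. A_x = 26  [2·signedArea(ABC) = 36 ∩ AC · BD = -20]
2. A_y = -15  [2·signedArea(ABC) = 36 ∩ AC · BD = -20]
   → A = (26, -15)

A = (26, -15)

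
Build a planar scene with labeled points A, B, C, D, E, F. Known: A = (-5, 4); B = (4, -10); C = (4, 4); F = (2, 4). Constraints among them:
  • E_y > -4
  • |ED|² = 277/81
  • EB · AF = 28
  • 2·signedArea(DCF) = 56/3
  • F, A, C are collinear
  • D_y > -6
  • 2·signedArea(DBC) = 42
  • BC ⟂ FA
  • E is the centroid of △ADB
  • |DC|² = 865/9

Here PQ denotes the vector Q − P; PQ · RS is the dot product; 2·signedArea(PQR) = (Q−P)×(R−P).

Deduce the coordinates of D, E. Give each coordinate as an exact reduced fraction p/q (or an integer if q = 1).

D = (1, -16/3)
E = (0, -34/9)

1. D_x = 1  [2·signedArea(DBC) = 42 ∩ 2·signedArea(DCF) = 56/3]
2. D_y = -16/3  [2·signedArea(DBC) = 42 ∩ 2·signedArea(DCF) = 56/3]
   → D = (1, -16/3)
3. E_x = 0  [E is the centroid of △ADB]
4. E_y = -34/9  [E is the centroid of △ADB]
   → E = (0, -34/9)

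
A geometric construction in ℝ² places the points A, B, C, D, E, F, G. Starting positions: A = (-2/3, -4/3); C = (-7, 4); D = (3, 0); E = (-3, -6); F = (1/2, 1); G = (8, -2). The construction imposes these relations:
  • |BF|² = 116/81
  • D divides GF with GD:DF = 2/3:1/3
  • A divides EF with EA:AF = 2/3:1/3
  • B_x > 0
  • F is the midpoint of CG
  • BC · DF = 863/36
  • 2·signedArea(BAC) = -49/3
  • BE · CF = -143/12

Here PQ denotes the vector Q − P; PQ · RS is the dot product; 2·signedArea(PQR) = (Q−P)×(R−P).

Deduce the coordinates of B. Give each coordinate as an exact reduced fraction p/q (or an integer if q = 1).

B = (17/18, -1/9)

1. B_x = 17/18  [2·signedArea(BAC) = -49/3 ∩ BC · DF = 863/36]
2. B_y = -1/9  [2·signedArea(BAC) = -49/3 ∩ BC · DF = 863/36]
   → B = (17/18, -1/9)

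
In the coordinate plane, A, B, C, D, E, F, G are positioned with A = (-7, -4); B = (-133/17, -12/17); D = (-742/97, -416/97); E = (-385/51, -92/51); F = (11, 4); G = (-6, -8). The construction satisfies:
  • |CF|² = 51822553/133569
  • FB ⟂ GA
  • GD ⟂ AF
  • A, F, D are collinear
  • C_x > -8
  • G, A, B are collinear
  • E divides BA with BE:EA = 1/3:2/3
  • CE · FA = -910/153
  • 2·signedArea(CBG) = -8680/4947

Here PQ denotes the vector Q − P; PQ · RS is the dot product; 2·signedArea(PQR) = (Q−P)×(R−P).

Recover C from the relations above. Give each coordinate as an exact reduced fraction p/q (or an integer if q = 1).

C = (-113890/14841, -33632/14841)

1. C_x = -113890/14841  [2·signedArea(CBG) = -8680/4947 ∩ CE · FA = -910/153]
2. C_y = -33632/14841  [2·signedArea(CBG) = -8680/4947 ∩ CE · FA = -910/153]
   → C = (-113890/14841, -33632/14841)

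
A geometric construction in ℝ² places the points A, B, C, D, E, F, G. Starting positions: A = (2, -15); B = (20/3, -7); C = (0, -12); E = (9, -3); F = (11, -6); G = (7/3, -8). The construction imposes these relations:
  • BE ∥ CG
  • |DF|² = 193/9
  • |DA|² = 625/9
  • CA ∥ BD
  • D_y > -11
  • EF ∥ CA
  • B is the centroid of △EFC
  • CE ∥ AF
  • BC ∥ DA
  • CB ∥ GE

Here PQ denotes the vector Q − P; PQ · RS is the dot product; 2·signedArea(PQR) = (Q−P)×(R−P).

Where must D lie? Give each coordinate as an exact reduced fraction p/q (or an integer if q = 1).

1. D_x = 26/3  [BC ∥ DA ∩ CA ∥ BD]
2. D_y = -10  [BC ∥ DA ∩ CA ∥ BD]
   → D = (26/3, -10)

D = (26/3, -10)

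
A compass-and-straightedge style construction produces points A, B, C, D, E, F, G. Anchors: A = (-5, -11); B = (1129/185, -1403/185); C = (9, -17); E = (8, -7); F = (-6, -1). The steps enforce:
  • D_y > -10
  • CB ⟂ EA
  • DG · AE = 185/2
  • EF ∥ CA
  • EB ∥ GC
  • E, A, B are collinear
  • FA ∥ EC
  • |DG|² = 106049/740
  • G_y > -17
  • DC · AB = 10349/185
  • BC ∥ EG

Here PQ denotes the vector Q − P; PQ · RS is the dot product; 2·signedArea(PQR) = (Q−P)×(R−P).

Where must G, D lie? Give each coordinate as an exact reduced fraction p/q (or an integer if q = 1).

D = (3/2, -9)
G = (2016/185, -3037/185)

1. G_x = 2016/185  [EB ∥ GC ∩ BC ∥ EG]
2. G_y = -3037/185  [EB ∥ GC ∩ BC ∥ EG]
   → G = (2016/185, -3037/185)
3. D_x = 3/2  [line -2054/185·x + -632/185·y + -2607/185 = 0 ∩ |DG|² = 106049/740]
4. D_y = -9  [line -2054/185·x + -632/185·y + -2607/185 = 0 ∩ |DG|² = 106049/740]
   → D = (3/2, -9)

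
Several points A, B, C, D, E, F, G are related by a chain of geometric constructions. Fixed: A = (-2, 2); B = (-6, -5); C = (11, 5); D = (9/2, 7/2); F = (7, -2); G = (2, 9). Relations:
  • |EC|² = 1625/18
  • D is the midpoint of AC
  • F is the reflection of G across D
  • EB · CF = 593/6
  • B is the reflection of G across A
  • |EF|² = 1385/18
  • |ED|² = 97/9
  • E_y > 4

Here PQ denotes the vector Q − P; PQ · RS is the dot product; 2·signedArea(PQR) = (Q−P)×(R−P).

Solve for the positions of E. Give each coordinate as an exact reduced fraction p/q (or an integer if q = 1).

1. E_x = 3/2  [line 4·x + 7·y + -239/6 = 0 ∩ |EF|² = 1385/18]
2. E_y = 29/6  [line 4·x + 7·y + -239/6 = 0 ∩ |EF|² = 1385/18]
   → E = (3/2, 29/6)

E = (3/2, 29/6)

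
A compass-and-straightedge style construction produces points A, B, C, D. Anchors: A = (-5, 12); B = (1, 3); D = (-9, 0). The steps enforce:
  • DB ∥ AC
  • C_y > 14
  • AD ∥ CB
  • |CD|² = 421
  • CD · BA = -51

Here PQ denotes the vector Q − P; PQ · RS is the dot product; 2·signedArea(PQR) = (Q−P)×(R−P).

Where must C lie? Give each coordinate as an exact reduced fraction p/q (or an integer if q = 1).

C = (5, 15)

1. C_x = 5  [AD ∥ CB ∩ DB ∥ AC]
2. C_y = 15  [AD ∥ CB ∩ DB ∥ AC]
   → C = (5, 15)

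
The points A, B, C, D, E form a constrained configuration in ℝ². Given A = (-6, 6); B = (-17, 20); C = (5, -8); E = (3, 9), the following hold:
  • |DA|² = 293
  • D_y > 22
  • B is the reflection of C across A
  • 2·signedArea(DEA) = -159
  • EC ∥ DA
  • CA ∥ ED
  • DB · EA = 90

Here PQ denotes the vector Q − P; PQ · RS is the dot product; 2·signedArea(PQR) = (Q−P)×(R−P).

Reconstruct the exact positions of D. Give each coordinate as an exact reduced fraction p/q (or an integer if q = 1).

1. D_x = -8  [EC ∥ DA ∩ CA ∥ ED]
2. D_y = 23  [EC ∥ DA ∩ CA ∥ ED]
   → D = (-8, 23)

D = (-8, 23)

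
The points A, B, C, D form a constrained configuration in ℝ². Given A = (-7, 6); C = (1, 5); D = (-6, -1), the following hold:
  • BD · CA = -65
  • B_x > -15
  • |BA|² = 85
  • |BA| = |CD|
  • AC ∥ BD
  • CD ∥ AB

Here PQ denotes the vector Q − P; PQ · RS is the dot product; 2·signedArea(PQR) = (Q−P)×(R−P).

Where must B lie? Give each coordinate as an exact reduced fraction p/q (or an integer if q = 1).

B = (-14, 0)

1. B_x = -14  [AC ∥ BD ∩ CD ∥ AB]
2. B_y = 0  [AC ∥ BD ∩ CD ∥ AB]
   → B = (-14, 0)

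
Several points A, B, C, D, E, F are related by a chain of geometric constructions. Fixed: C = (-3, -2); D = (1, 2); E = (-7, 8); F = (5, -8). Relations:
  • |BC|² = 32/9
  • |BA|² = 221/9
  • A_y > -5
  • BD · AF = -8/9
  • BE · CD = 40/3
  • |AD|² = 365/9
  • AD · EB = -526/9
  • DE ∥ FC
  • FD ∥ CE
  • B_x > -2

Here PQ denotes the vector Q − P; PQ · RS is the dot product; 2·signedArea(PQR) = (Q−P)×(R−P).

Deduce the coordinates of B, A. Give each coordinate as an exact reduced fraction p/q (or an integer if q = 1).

1. B_x = -5/3  [line -4·x + -4·y + -28/3 = 0 ∩ |BC|² = 32/9]
2. B_y = -2/3  [line -4·x + -4·y + -28/3 = 0 ∩ |BC|² = 32/9]
   → B = (-5/3, -2/3)
3. A_x = 5/3  [AD · EB = -526/9 ∩ BD · AF = -8/9]
4. A_y = -13/3  [AD · EB = -526/9 ∩ BD · AF = -8/9]
   → A = (5/3, -13/3)

A = (5/3, -13/3)
B = (-5/3, -2/3)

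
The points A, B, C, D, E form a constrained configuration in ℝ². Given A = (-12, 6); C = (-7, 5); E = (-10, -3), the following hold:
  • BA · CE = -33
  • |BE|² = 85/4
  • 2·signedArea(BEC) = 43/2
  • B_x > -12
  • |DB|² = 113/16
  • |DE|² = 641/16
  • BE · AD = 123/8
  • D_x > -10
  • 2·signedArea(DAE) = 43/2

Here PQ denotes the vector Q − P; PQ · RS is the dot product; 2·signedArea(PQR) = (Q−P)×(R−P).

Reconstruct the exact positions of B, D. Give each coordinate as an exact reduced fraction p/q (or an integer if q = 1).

B = (-11, 3/2)
D = (-9, 13/4)

1. B_x = -11  [2·signedArea(BEC) = 43/2 ∩ BA · CE = -33]
2. B_y = 3/2  [2·signedArea(BEC) = 43/2 ∩ BA · CE = -33]
   → B = (-11, 3/2)
3. D_x = -9  [2·signedArea(DAE) = 43/2 ∩ BE · AD = 123/8]
4. D_y = 13/4  [2·signedArea(DAE) = 43/2 ∩ BE · AD = 123/8]
   → D = (-9, 13/4)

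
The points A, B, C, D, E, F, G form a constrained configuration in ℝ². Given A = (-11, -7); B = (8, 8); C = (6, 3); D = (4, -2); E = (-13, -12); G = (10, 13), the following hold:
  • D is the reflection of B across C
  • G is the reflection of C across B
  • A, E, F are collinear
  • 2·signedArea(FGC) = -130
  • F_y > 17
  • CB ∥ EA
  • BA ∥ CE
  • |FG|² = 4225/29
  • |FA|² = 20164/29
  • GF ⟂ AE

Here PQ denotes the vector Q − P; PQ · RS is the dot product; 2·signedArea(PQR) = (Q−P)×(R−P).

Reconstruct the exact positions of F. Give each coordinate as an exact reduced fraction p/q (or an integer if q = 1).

F = (-35/29, 507/29)

1. F_x = -35/29  [A, E, F are collinear ∩ GF ⟂ AE]
2. F_y = 507/29  [A, E, F are collinear ∩ GF ⟂ AE]
   → F = (-35/29, 507/29)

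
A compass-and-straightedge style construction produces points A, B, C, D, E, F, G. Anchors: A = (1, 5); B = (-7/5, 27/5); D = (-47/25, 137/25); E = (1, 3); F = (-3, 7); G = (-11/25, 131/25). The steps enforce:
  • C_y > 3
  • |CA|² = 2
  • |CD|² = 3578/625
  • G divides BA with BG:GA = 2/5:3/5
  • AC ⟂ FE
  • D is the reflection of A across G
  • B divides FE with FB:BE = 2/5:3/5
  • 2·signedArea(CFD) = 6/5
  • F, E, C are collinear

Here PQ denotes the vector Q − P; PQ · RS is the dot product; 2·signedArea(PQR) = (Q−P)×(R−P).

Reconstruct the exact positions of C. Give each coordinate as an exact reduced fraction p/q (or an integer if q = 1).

1. C_x = 0  [F, E, C are collinear ∩ AC ⟂ FE]
2. C_y = 4  [F, E, C are collinear ∩ AC ⟂ FE]
   → C = (0, 4)

C = (0, 4)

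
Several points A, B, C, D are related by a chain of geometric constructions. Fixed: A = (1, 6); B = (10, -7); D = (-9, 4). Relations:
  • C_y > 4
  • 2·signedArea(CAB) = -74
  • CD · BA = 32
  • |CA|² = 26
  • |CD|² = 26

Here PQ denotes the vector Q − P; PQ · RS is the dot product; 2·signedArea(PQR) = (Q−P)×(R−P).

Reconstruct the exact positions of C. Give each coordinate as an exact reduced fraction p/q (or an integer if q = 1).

1. C_x = -4  [CD · BA = 32 ∩ 2·signedArea(CAB) = -74]
2. C_y = 5  [CD · BA = 32 ∩ 2·signedArea(CAB) = -74]
   → C = (-4, 5)

C = (-4, 5)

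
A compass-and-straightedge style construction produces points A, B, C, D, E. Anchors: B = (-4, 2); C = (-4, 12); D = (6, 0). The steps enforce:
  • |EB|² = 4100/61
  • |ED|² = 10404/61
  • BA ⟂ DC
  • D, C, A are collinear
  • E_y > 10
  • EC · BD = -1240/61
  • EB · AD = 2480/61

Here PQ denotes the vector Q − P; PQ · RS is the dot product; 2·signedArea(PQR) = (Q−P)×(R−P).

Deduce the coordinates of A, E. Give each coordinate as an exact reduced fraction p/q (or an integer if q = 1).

A = (56/61, 372/61)
E = (-144/61, 612/61)

1. A_x = 56/61  [D, C, A are collinear ∩ BA ⟂ DC]
2. A_y = 372/61  [D, C, A are collinear ∩ BA ⟂ DC]
   → A = (56/61, 372/61)
3. E_x = -144/61  [EB · AD = 2480/61 ∩ EC · BD = -1240/61]
4. E_y = 612/61  [EB · AD = 2480/61 ∩ EC · BD = -1240/61]
   → E = (-144/61, 612/61)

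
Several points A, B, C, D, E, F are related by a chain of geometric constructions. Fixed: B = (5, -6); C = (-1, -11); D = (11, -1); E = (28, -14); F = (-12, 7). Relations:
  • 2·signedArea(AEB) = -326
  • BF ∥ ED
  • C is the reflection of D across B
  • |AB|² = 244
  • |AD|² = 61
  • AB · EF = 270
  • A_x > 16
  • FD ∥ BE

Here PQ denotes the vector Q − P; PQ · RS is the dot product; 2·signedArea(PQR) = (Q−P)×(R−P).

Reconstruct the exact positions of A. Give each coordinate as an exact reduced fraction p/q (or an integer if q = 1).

A = (17, 4)

1. A_x = 17  [2·signedArea(AEB) = -326 ∩ AB · EF = 270]
2. A_y = 4  [2·signedArea(AEB) = -326 ∩ AB · EF = 270]
   → A = (17, 4)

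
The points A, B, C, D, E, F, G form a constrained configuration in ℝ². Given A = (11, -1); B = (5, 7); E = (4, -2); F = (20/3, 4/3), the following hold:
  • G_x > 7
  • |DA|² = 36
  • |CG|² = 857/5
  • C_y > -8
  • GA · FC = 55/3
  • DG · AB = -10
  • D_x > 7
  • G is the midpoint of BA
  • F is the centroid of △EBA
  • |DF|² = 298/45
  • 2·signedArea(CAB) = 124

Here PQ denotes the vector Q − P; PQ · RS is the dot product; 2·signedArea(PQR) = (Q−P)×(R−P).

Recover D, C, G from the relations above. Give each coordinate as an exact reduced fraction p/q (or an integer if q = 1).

C = (3/5, -39/5)
D = (37/5, 19/5)
G = (8, 3)

1. G_x = 8  [G is the midpoint of BA]
2. G_y = 3  [G is the midpoint of BA]
   → G = (8, 3)
3. D_x = 37/5  [line 6·x + -8·y + -14 = 0 ∩ |DF|² = 298/45]
4. D_y = 19/5  [line 6·x + -8·y + -14 = 0 ∩ |DF|² = 298/45]
   → D = (37/5, 19/5)
5. C_x = 3/5  [2·signedArea(CAB) = 124 ∩ GA · FC = 55/3]
6. C_y = -39/5  [2·signedArea(CAB) = 124 ∩ GA · FC = 55/3]
   → C = (3/5, -39/5)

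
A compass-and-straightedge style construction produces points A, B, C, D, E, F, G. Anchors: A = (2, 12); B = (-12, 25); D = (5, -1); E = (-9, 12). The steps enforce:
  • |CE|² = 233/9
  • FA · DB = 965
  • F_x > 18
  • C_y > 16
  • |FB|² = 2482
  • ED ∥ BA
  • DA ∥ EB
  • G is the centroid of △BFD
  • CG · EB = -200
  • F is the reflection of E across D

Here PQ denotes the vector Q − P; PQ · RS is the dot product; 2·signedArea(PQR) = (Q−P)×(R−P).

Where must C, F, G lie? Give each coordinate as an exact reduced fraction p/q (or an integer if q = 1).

C = (-19/3, 49/3)
F = (19, -14)
G = (4, 10/3)

1. F_x = 19  [F is the reflection of E across D]
2. F_y = -14  [F is the reflection of E across D]
   → F = (19, -14)
3. G_x = 4  [G is the centroid of △BFD]
4. G_y = 10/3  [G is the centroid of △BFD]
   → G = (4, 10/3)
5. C_x = -19/3  [line 3·x + -13·y + 694/3 = 0 ∩ |CE|² = 233/9]
6. C_y = 49/3  [line 3·x + -13·y + 694/3 = 0 ∩ |CE|² = 233/9]
   → C = (-19/3, 49/3)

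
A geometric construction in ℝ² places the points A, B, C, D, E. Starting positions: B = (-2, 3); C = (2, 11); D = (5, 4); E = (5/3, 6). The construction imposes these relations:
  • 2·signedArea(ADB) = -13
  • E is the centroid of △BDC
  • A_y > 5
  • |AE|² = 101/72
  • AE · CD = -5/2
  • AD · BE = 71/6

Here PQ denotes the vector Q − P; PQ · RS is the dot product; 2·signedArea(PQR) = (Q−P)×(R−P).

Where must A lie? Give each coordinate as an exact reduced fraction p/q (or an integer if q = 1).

1. A_x = 3/4  [AE · CD = -5/2 ∩ AD · BE = 71/6]
2. A_y = 21/4  [AE · CD = -5/2 ∩ AD · BE = 71/6]
   → A = (3/4, 21/4)

A = (3/4, 21/4)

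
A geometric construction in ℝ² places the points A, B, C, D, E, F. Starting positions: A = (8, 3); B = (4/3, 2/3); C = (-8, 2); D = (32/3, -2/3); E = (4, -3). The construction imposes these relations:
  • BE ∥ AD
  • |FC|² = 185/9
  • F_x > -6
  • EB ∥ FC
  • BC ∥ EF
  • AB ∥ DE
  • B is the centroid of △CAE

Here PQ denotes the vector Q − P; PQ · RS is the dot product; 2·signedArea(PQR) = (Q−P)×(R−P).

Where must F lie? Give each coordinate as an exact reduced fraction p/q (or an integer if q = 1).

1. F_x = -16/3  [EB ∥ FC ∩ BC ∥ EF]
2. F_y = -5/3  [EB ∥ FC ∩ BC ∥ EF]
   → F = (-16/3, -5/3)

F = (-16/3, -5/3)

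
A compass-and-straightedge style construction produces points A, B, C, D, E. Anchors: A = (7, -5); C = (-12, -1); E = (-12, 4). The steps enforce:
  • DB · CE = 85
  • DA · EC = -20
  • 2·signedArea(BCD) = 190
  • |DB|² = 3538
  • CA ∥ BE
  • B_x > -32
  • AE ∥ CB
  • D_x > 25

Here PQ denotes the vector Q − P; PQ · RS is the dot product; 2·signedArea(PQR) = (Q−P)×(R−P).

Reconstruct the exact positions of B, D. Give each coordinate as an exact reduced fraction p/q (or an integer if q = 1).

1. B_x = -31  [CA ∥ BE ∩ AE ∥ CB]
2. B_y = 8  [CA ∥ BE ∩ AE ∥ CB]
   → B = (-31, 8)
3. D_x = 26  [DA · EC = -20 ∩ 2·signedArea(BCD) = 190]
4. D_y = -9  [DA · EC = -20 ∩ 2·signedArea(BCD) = 190]
   → D = (26, -9)

B = (-31, 8)
D = (26, -9)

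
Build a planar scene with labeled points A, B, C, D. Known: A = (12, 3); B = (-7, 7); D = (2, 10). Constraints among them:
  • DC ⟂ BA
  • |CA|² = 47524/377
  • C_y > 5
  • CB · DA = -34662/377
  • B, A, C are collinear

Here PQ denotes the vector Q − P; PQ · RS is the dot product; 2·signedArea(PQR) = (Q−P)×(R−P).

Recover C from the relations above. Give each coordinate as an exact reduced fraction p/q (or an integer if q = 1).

C = (382/377, 2003/377)

1. C_x = 382/377  [B, A, C are collinear ∩ DC ⟂ BA]
2. C_y = 2003/377  [B, A, C are collinear ∩ DC ⟂ BA]
   → C = (382/377, 2003/377)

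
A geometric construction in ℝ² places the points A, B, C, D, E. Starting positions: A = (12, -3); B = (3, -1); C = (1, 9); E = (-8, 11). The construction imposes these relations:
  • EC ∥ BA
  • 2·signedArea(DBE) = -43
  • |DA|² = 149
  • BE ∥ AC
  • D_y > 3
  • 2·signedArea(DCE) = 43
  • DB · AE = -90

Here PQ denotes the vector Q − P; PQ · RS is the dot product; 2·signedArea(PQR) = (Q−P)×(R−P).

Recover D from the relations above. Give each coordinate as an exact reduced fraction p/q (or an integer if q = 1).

D = (2, 4)

1. D_x = 2  [2·signedArea(DBE) = -43 ∩ DB · AE = -90]
2. D_y = 4  [2·signedArea(DBE) = -43 ∩ DB · AE = -90]
   → D = (2, 4)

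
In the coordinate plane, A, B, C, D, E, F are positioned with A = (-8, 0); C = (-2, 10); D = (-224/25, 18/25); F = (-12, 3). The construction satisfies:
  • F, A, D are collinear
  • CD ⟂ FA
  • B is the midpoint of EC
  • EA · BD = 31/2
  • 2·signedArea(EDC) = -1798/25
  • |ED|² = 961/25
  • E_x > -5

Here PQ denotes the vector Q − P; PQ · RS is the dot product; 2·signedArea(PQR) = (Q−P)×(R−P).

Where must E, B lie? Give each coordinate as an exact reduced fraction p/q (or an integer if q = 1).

B = (-3, 7/2)
E = (-4, -3)

1. E_x = -4  [line -232/25·x + 174/25·y + -406/25 = 0 ∩ |ED|² = 961/25]
2. E_y = -3  [line -232/25·x + 174/25·y + -406/25 = 0 ∩ |ED|² = 961/25]
   → E = (-4, -3)
3. B_x = -3  [EA · BD = 31/2 ∩ B is the midpoint of EC]
4. B_y = 7/2  [EA · BD = 31/2 ∩ B is the midpoint of EC]
   → B = (-3, 7/2)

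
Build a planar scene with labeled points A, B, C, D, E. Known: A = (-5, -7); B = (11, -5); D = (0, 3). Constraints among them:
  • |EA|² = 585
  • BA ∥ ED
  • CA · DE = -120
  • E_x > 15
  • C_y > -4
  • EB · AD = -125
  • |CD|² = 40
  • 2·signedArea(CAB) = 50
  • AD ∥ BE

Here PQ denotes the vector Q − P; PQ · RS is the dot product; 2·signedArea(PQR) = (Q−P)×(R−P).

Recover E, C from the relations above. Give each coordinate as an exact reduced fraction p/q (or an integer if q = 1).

1. E_x = 16  [BA ∥ ED ∩ AD ∥ BE]
2. E_y = 5  [BA ∥ ED ∩ AD ∥ BE]
   → E = (16, 5)
3. C_x = 2  [2·signedArea(CAB) = 50 ∩ CA · DE = -120]
4. C_y = -3  [2·signedArea(CAB) = 50 ∩ CA · DE = -120]
   → C = (2, -3)

C = (2, -3)
E = (16, 5)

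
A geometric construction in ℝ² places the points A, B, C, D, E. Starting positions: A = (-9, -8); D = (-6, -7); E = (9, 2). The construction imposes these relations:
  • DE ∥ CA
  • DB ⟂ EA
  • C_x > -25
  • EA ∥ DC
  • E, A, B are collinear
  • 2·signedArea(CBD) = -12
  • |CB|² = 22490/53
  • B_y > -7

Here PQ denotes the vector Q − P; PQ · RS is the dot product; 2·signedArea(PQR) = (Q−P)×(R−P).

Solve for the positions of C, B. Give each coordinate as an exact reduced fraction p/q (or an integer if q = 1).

1. C_x = -24  [DE ∥ CA ∩ EA ∥ DC]
2. C_y = -17  [DE ∥ CA ∩ EA ∥ DC]
   → C = (-24, -17)
3. B_x = -333/53  [E, A, B are collinear ∩ DB ⟂ EA]
4. B_y = -344/53  [E, A, B are collinear ∩ DB ⟂ EA]
   → B = (-333/53, -344/53)

B = (-333/53, -344/53)
C = (-24, -17)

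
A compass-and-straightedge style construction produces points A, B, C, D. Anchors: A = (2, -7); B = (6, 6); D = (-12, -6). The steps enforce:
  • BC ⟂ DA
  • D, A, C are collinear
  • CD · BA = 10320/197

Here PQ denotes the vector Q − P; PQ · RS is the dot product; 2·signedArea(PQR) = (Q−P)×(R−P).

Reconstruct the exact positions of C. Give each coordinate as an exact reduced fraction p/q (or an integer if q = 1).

C = (996/197, -1422/197)

1. C_x = 996/197  [D, A, C are collinear ∩ BC ⟂ DA]
2. C_y = -1422/197  [D, A, C are collinear ∩ BC ⟂ DA]
   → C = (996/197, -1422/197)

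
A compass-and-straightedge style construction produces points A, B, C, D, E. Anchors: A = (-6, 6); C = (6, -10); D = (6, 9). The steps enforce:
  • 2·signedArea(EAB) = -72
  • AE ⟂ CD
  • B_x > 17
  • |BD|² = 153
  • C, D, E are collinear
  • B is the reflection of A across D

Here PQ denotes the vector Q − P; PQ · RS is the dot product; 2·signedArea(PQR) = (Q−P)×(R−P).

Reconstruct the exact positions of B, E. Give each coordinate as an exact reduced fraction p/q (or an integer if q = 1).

1. B_x = 18  [B is the reflection of A across D]
2. B_y = 12  [B is the reflection of A across D]
   → B = (18, 12)
3. E_x = 6  [C, D, E are collinear ∩ AE ⟂ CD]
4. E_y = 6  [C, D, E are collinear ∩ AE ⟂ CD]
   → E = (6, 6)

B = (18, 12)
E = (6, 6)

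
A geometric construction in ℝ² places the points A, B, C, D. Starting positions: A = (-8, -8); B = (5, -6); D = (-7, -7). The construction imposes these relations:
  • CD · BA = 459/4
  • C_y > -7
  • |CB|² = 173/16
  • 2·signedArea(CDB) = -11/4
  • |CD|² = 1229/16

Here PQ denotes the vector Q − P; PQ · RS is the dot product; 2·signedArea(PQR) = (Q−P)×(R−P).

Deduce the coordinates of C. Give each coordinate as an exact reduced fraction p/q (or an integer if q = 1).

1. C_x = 7/4  [2·signedArea(CDB) = -11/4 ∩ CD · BA = 459/4]
2. C_y = -13/2  [2·signedArea(CDB) = -11/4 ∩ CD · BA = 459/4]
   → C = (7/4, -13/2)

C = (7/4, -13/2)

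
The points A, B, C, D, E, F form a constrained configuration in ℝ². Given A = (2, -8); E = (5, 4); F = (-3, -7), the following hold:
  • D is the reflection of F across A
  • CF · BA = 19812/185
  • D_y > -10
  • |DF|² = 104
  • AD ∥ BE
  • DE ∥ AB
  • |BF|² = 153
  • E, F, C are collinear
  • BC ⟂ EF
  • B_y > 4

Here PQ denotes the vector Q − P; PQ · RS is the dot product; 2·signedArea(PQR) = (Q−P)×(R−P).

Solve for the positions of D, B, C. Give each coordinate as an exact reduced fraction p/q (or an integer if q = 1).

1. D_x = 7  [D is the reflection of F across A]
2. D_y = -9  [D is the reflection of F across A]
   → D = (7, -9)
3. B_x = 0  [AD ∥ BE ∩ DE ∥ AB]
4. B_y = 5  [AD ∥ BE ∩ DE ∥ AB]
   → B = (0, 5)
5. C_x = 693/185  [E, F, C are collinear ∩ BC ⟂ EF]
6. C_y = 421/185  [E, F, C are collinear ∩ BC ⟂ EF]
   → C = (693/185, 421/185)

B = (0, 5)
C = (693/185, 421/185)
D = (7, -9)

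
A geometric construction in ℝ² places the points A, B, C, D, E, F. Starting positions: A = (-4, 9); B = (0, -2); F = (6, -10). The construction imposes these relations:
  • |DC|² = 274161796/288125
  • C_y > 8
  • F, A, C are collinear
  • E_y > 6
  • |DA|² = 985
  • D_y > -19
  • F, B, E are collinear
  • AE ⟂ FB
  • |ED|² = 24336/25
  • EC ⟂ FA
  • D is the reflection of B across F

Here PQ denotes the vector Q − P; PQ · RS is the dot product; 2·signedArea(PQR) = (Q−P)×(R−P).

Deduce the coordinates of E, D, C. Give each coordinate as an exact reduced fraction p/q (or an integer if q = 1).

1. E_x = -168/25  [F, B, E are collinear ∩ AE ⟂ FB]
2. E_y = 174/25  [F, B, E are collinear ∩ AE ⟂ FB]
   → E = (-168/25, 174/25)
3. D_x = 12  [D is the reflection of B across F]
4. D_y = -18  [D is the reflection of B across F]
   → D = (12, -18)
5. C_x = -8642/2305  [F, A, C are collinear ∩ EC ⟂ FA]
6. C_y = 98234/11525  [F, A, C are collinear ∩ EC ⟂ FA]
   → C = (-8642/2305, 98234/11525)

C = (-8642/2305, 98234/11525)
D = (12, -18)
E = (-168/25, 174/25)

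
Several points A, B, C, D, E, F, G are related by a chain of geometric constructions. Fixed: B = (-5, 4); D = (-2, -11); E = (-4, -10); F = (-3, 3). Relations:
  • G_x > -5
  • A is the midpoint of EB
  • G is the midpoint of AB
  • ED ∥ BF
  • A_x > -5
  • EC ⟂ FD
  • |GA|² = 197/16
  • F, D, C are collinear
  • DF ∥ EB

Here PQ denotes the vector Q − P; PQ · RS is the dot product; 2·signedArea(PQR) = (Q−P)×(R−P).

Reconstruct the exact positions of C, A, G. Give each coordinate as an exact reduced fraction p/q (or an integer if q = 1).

1. C_x = -410/197  [F, D, C are collinear ∩ EC ⟂ FD]
2. C_y = -1943/197  [F, D, C are collinear ∩ EC ⟂ FD]
   → C = (-410/197, -1943/197)
3. A_x = -9/2  [A is the midpoint of EB]
4. A_y = -3  [A is the midpoint of EB]
   → A = (-9/2, -3)
5. G_x = -19/4  [G is the midpoint of AB]
6. G_y = 1/2  [G is the midpoint of AB]
   → G = (-19/4, 1/2)

A = (-9/2, -3)
C = (-410/197, -1943/197)
G = (-19/4, 1/2)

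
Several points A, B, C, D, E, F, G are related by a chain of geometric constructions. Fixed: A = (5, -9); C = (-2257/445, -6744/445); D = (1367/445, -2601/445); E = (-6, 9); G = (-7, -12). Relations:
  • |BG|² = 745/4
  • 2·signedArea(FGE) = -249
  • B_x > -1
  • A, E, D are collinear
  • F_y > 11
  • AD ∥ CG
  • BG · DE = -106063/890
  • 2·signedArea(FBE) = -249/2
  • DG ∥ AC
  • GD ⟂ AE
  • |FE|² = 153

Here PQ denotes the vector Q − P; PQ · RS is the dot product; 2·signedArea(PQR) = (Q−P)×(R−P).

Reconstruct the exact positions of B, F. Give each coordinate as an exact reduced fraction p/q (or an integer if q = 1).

B = (-1/2, 0)
F = (6, 12)

1. B_x = -1/2  [line 4037/445·x + -6606/445·y + 4037/890 = 0 ∩ |BG|² = 745/4]
2. B_y = 0  [line 4037/445·x + -6606/445·y + 4037/890 = 0 ∩ |BG|² = 745/4]
   → B = (-1/2, 0)
3. F_x = 6  [2·signedArea(FBE) = -249/2 ∩ 2·signedArea(FGE) = -249]
4. F_y = 12  [2·signedArea(FBE) = -249/2 ∩ 2·signedArea(FGE) = -249]
   → F = (6, 12)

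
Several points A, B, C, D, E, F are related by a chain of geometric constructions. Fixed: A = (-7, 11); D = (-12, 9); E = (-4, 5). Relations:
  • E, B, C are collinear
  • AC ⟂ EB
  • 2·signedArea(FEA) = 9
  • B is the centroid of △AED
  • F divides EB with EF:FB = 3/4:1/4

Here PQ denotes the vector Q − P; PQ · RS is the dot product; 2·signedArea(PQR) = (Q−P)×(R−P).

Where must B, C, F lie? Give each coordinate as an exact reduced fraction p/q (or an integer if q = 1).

B = (-23/3, 25/3)
C = (-1907/221, 2035/221)
F = (-27/4, 15/2)

1. B_x = -23/3  [B is the centroid of △AED]
2. B_y = 25/3  [B is the centroid of △AED]
   → B = (-23/3, 25/3)
3. C_x = -1907/221  [E, B, C are collinear ∩ AC ⟂ EB]
4. C_y = 2035/221  [E, B, C are collinear ∩ AC ⟂ EB]
   → C = (-1907/221, 2035/221)
5. F_x = -27/4  [F divides EB with EF:FB = 3/4:1/4]
6. F_y = 15/2  [F divides EB with EF:FB = 3/4:1/4]
   → F = (-27/4, 15/2)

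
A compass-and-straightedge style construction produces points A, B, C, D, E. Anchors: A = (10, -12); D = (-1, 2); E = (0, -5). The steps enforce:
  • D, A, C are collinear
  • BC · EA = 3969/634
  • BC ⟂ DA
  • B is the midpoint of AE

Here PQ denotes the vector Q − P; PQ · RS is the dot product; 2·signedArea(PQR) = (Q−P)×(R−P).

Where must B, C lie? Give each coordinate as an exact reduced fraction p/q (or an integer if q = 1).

B = (5, -17/2)
C = (2026/317, -2348/317)

1. B_x = 5  [B is the midpoint of AE]
2. B_y = -17/2  [B is the midpoint of AE]
   → B = (5, -17/2)
3. C_x = 2026/317  [D, A, C are collinear ∩ BC ⟂ DA]
4. C_y = -2348/317  [D, A, C are collinear ∩ BC ⟂ DA]
   → C = (2026/317, -2348/317)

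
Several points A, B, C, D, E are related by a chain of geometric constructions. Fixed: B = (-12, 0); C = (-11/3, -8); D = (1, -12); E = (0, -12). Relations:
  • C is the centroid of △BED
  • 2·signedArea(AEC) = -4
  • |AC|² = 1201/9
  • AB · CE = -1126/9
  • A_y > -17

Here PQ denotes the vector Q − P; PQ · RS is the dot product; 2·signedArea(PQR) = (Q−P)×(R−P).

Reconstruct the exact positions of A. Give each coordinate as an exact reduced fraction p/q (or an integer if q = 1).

1. A_x = 14/3  [2·signedArea(AEC) = -4 ∩ AB · CE = -1126/9]
2. A_y = -16  [2·signedArea(AEC) = -4 ∩ AB · CE = -1126/9]
   → A = (14/3, -16)

A = (14/3, -16)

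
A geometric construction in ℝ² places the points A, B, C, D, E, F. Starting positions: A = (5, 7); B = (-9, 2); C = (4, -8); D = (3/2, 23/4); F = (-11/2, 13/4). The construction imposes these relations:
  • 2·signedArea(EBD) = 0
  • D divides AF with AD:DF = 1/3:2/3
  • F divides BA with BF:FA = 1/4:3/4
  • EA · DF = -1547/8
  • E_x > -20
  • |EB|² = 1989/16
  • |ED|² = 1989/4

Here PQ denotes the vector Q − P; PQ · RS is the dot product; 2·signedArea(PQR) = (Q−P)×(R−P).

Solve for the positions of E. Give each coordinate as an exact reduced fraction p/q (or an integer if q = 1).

E = (-39/2, -7/4)

1. E_x = -39/2  [2·signedArea(EBD) = 0 ∩ EA · DF = -1547/8]
2. E_y = -7/4  [2·signedArea(EBD) = 0 ∩ EA · DF = -1547/8]
   → E = (-39/2, -7/4)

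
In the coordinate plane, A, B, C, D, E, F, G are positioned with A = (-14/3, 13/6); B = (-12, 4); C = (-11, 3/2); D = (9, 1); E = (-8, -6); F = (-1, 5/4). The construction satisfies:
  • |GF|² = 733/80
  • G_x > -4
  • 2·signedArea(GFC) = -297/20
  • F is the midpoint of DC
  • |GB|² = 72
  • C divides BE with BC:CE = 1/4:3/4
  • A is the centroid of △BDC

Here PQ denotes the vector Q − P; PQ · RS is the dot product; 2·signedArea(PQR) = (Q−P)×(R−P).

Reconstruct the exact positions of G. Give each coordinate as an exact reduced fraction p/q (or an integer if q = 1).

G = (-18/5, 14/5)

1. G_x = -18/5  [line -1/4·x + -10·y + 271/10 = 0 ∩ |GB|² = 72]
2. G_y = 14/5  [line -1/4·x + -10·y + 271/10 = 0 ∩ |GB|² = 72]
   → G = (-18/5, 14/5)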